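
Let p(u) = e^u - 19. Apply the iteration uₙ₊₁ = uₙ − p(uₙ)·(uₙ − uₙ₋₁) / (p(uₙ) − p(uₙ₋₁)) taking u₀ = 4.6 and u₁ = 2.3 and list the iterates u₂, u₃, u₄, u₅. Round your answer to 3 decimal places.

p(4.6) = 80.48432, p(2.3) = -9.02582
u₂ = 2.30000 − (-9.02582)·(2.30000 − 4.60000) / (-9.02582 − 80.48432) = 2.30000 − (20.75938)/(-89.51013) = 2.53192
p(2.53192) = -6.42234
u₃ = 2.53192 − (-6.42234)·(2.53192 − 2.30000) / (-6.42234 − (-9.02582)) = 2.53192 − (-1.48948)/(2.60348) = 3.10404
p(3.10404) = 3.28771
u₄ = 3.10404 − 3.28771·(3.10404 − 2.53192) / (3.28771 − (-6.42234)) = 3.10404 − (1.88094)/(9.71005) = 2.91032
p(2.91032) = -0.63724
u₅ = 2.91032 − (-0.63724)·(2.91032 − 3.10404) / (-0.63724 − 3.28771) = 2.91032 − (0.12344)/(-3.92495) = 2.94177

2.532, 3.104, 2.910, 2.942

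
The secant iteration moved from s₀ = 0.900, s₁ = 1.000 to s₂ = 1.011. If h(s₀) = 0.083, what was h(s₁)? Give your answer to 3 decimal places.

0.008

The secant line through (0.900, 0.083) and (1.000, h(s₁)) crosses zero at s₂ = 1.011.
So (0.900, 0.083), (1.000, h(s₁)), (1.011, 0) are collinear:
h(s₁) = 0.083 · (1.000 − 1.011) / (0.900 − 1.011) = 0.083 · (-0.01100)/(-0.11100) = 0.00823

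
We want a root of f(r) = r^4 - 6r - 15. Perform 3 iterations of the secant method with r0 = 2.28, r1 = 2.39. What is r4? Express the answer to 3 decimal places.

2.319

f(2.28) = -1.65664, f(2.39) = 3.28809
r2 = 2.39000 − 3.28809·(2.39000 − 2.28000) / (3.28809 − (-1.65664)) = 2.39000 − (0.36169)/(4.94472) = 2.31685
f(2.31685) = -0.08774
r3 = 2.31685 − (-0.08774)·(2.31685 − 2.39000) / (-0.08774 − 3.28809) = 2.31685 − (0.00642)/(-3.37582) = 2.31875
f(2.31875) = -0.00446
r4 = 2.31875 − (-0.00446)·(2.31875 − 2.31685) / (-0.00446 − (-0.08774)) = 2.31875 − (-0.00001)/(0.08328) = 2.31886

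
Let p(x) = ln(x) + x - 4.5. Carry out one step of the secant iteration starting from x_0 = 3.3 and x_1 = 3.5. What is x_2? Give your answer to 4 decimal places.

3.3047

p(3.3) = -0.006078, p(3.5) = 0.252763
x_2 = 3.500000 − 0.252763·(3.500000 − 3.300000) / (0.252763 − (-0.006078)) = 3.500000 − (0.050553)/(0.258841) = 3.304696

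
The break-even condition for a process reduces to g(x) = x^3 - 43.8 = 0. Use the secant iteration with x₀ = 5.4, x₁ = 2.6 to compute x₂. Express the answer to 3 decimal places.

3.125

g(5.4) = 113.66400, g(2.6) = -26.22400
x₂ = 2.60000 − (-26.22400)·(2.60000 − 5.40000) / (-26.22400 − 113.66400) = 2.60000 − (73.42720)/(-139.88800) = 3.12490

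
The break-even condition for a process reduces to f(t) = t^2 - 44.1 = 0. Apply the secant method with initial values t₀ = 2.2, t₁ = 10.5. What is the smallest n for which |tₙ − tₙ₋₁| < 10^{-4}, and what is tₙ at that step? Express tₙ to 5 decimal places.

f(2.2) = -39.2600000, f(10.5) = 66.1500000
t₂ = 10.5000000 − 66.1500000·(8.3000000)/(105.4100000) = 5.2913386;  |Δ| = 5.2086614
f(5.2913386) = -16.1017360
t₃ = 5.2913386 − (-16.1017360)·(-5.2086614)/(-82.2517360) = 6.3109948;  |Δ| = 1.0196562
f(6.3109948) = -4.2713451
t₄ = 6.3109948 − (-4.2713451)·(1.0196562)/(11.8303909) = 6.6791401;  |Δ| = 0.3681454
f(6.6791401) = 0.5109127
t₅ = 6.6791401 − 0.5109127·(0.3681454)/(4.7822578) = 6.6398093;  |Δ| = 0.0393308
f(6.6398093) = -0.0129325
t₆ = 6.6398093 − (-0.0129325)·(-0.0393308)/(-0.5238452) = 6.6407803;  |Δ| = 0.0009710
f(6.6407803) = -0.0000372
t₇ = 6.6407803 − (-0.0000372)·(0.0009710)/(0.0128953) = 6.6407831;  |Δ| = 0.0000028
|t₇ − t₆| = 0.0000028 < 10^{-4}

n = 7, tₙ = 6.64078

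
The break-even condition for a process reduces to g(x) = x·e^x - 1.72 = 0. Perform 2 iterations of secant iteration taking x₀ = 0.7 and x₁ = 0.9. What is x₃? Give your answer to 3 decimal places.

0.784

g(0.7) = -0.31037, g(0.9) = 0.49364
x₂ = 0.90000 − 0.49364·(0.90000 − 0.70000) / (0.49364 − (-0.31037)) = 0.90000 − (0.09873)/(0.80402) = 0.77721
g(0.77721) = -0.02928
x₃ = 0.77721 − (-0.02928)·(0.77721 − 0.90000) / (-0.02928 − 0.49364) = 0.77721 − (0.00360)/(-0.52292) = 0.78408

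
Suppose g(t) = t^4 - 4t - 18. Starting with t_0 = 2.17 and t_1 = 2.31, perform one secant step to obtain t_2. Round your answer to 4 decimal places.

g(2.17) = -4.506261, g(2.31) = 1.233963
t_2 = 2.310000 − 1.233963·(2.310000 − 2.170000) / (1.233963 − (-4.506261)) = 2.310000 − (0.172755)/(5.740224) = 2.279905

2.2799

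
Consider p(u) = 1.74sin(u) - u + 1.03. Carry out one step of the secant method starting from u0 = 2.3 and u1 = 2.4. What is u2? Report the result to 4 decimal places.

p(2.3) = 0.027527, p(2.4) = -0.194694
u2 = 2.400000 − (-0.194694)·(2.400000 − 2.300000) / (-0.194694 − 0.027527) = 2.400000 − (-0.019469)/(-0.222221) = 2.312387

2.3124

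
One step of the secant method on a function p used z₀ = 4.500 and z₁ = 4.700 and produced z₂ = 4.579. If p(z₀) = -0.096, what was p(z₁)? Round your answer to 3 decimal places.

0.147

The secant line through (4.500, -0.096) and (4.700, p(z₁)) crosses zero at z₂ = 4.579.
So (4.500, -0.096), (4.700, p(z₁)), (4.579, 0) are collinear:
p(z₁) = -0.096 · (4.700 − 4.579) / (4.500 − 4.579) = -0.096 · (0.12100)/(-0.07900) = 0.14704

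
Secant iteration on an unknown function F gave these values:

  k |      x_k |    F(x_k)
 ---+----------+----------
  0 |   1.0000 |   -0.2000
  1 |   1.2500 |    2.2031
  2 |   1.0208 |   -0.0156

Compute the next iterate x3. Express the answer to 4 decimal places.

1.0224

x3 = 1.0208 − (-0.0156)·(1.0208 − 1.2500) / (-0.0156 − 2.2031)
   = 1.0208 − (0.003576)/(-2.218700) = 1.022412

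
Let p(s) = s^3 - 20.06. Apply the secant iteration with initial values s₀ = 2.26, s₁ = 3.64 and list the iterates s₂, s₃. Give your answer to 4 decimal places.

2.5804, 2.6786

p(2.26) = -8.516824, p(3.64) = 28.168544
s₂ = 3.640000 − 28.168544·(3.640000 − 2.260000) / (28.168544 − (-8.516824)) = 3.640000 − (38.872591)/(36.685368) = 2.580379
p(2.580379) = -2.878921
s₃ = 2.580379 − (-2.878921)·(2.580379 − 3.640000) / (-2.878921 − 28.168544) = 2.580379 − (3.050565)/(-31.047465) = 2.678634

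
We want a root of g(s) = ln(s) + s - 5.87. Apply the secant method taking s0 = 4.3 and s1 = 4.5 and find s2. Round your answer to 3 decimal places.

4.391

g(4.3) = -0.11138, g(4.5) = 0.13408
s2 = 4.50000 − 0.13408·(4.50000 − 4.30000) / (0.13408 − (-0.11138)) = 4.50000 − (0.02682)/(0.24546) = 4.39076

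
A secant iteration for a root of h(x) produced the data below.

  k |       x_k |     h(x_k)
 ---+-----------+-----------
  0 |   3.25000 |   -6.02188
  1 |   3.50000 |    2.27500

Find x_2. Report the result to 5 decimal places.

3.43145

x_2 = 3.50000 − 2.27500·(3.50000 − 3.25000) / (2.27500 − (-6.02188))
   = 3.50000 − (0.5687500)/(8.2968800) = 3.4314501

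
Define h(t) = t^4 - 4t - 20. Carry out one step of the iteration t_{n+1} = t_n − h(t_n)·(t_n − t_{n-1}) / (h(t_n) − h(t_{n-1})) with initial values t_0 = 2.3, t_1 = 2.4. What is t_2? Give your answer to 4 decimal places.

h(2.3) = -1.215900, h(2.4) = 3.577600
t_2 = 2.400000 − 3.577600·(2.400000 − 2.300000) / (3.577600 − (-1.215900)) = 2.400000 − (0.357760)/(4.793500) = 2.325366

2.3254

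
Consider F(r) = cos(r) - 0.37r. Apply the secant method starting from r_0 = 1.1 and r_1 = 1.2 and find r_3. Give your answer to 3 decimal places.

F(1.1) = 0.04660, F(1.2) = -0.08164
r_2 = 1.20000 − (-0.08164)·(1.20000 − 1.10000) / (-0.08164 − 0.04660) = 1.20000 − (-0.00816)/(-0.12824) = 1.13634
F(1.13634) = 0.00048
r_3 = 1.13634 − 0.00048·(1.13634 − 1.20000) / (0.00048 − (-0.08164)) = 1.13634 − (-0.00003)/(0.08212) = 1.13671

1.137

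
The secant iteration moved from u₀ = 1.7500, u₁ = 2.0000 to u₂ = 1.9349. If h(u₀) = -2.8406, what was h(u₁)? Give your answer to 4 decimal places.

1.0001

The secant line through (1.7500, -2.8406) and (2.0000, h(u₁)) crosses zero at u₂ = 1.9349.
So (1.7500, -2.8406), (2.0000, h(u₁)), (1.9349, 0) are collinear:
h(u₁) = -2.8406 · (2.0000 − 1.9349) / (1.7500 − 1.9349) = -2.8406 · (0.065100)/(-0.184900) = 1.000125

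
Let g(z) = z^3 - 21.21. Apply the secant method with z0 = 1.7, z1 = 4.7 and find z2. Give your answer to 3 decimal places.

2.194

g(1.7) = -16.29700, g(4.7) = 82.61300
z2 = 4.70000 − 82.61300·(4.70000 − 1.70000) / (82.61300 − (-16.29700)) = 4.70000 − (247.83900)/(98.91000) = 2.19430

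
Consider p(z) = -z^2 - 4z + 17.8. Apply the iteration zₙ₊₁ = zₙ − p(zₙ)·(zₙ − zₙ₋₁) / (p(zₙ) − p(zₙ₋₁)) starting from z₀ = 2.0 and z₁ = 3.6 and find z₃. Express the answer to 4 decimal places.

p(2.0) = 5.800000, p(3.6) = -9.560000
z₂ = 3.600000 − (-9.560000)·(3.600000 − 2.000000) / (-9.560000 − 5.800000) = 3.600000 − (-15.296000)/(-15.360000) = 2.604167
p(2.604167) = 0.601649
z₃ = 2.604167 − 0.601649·(2.604167 − 3.600000) / (0.601649 − (-9.560000)) = 2.604167 − (-0.599142)/(10.161649) = 2.663128

2.6631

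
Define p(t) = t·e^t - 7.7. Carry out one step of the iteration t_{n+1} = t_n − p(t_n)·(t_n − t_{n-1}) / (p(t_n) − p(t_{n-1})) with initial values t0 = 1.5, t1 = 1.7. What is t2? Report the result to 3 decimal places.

p(1.5) = -0.97747, p(1.7) = 1.60571
t2 = 1.70000 − 1.60571·(1.70000 − 1.50000) / (1.60571 − (-0.97747)) = 1.70000 − (0.32114)/(2.58318) = 1.57568

1.576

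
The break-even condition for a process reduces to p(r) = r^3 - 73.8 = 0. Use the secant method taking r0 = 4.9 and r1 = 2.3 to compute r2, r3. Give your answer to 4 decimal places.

p(4.9) = 43.849000, p(2.3) = -61.633000
r2 = 2.300000 − (-61.633000)·(2.300000 − 4.900000) / (-61.633000 − 43.849000) = 2.300000 − (160.245800)/(-105.482000) = 3.819177
p(3.819177) = -18.093065
r3 = 3.819177 − (-18.093065)·(3.819177 − 2.300000) / (-18.093065 − (-61.633000)) = 3.819177 − (-27.486563)/(43.539935) = 4.450472

3.8192, 4.4505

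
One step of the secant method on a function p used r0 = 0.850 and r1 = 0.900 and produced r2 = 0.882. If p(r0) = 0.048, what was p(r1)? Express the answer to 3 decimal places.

-0.027

The secant line through (0.850, 0.048) and (0.900, p(r1)) crosses zero at r2 = 0.882.
So (0.850, 0.048), (0.900, p(r1)), (0.882, 0) are collinear:
p(r1) = 0.048 · (0.900 − 0.882) / (0.850 − 0.882) = 0.048 · (0.01800)/(-0.03200) = -0.02700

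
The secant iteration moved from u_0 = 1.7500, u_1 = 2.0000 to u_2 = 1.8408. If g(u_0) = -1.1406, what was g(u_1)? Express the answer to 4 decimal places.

The secant line through (1.7500, -1.1406) and (2.0000, g(u_1)) crosses zero at u_2 = 1.8408.
So (1.7500, -1.1406), (2.0000, g(u_1)), (1.8408, 0) are collinear:
g(u_1) = -1.1406 · (2.0000 − 1.8408) / (1.7500 − 1.8408) = -1.1406 · (0.159200)/(-0.090800) = 1.999819

1.9998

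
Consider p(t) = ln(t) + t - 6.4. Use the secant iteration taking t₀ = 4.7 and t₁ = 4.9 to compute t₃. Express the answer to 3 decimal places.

p(4.7) = -0.15244, p(4.9) = 0.08924
t₂ = 4.90000 − 0.08924·(4.90000 − 4.70000) / (0.08924 − (-0.15244)) = 4.90000 − (0.01785)/(0.24167) = 4.82615
p(4.82615) = 0.00020
t₃ = 4.82615 − 0.00020·(4.82615 − 4.90000) / (0.00020 − 0.08924) = 4.82615 − (-0.00001)/(-0.08903) = 4.82598

4.826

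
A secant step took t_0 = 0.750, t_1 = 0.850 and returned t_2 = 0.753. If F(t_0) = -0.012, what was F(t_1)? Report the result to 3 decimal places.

The secant line through (0.750, -0.012) and (0.850, F(t_1)) crosses zero at t_2 = 0.753.
So (0.750, -0.012), (0.850, F(t_1)), (0.753, 0) are collinear:
F(t_1) = -0.012 · (0.850 − 0.753) / (0.750 − 0.753) = -0.012 · (0.09700)/(-0.00300) = 0.38800

0.388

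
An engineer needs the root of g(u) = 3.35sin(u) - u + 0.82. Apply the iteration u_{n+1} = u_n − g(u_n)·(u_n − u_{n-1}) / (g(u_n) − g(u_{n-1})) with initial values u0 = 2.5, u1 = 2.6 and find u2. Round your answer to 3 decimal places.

g(2.5) = 0.32488, g(2.6) = -0.05307
u2 = 2.60000 − (-0.05307)·(2.60000 − 2.50000) / (-0.05307 − 0.32488) = 2.60000 − (-0.00531)/(-0.37795) = 2.58596

2.586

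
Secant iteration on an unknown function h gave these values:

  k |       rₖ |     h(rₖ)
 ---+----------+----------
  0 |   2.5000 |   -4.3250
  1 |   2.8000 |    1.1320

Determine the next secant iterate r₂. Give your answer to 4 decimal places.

2.7378

r₂ = 2.8000 − 1.1320·(2.8000 − 2.5000) / (1.1320 − (-4.3250))
   = 2.8000 − (0.339600)/(5.457000) = 2.737768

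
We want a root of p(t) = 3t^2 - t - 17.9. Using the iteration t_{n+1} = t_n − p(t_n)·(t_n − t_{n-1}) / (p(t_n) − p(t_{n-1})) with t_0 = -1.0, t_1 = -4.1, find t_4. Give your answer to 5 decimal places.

p(-1.0) = -13.9000000, p(-4.1) = 36.6300000
t_2 = -4.1000000 − 36.6300000·(-4.1000000 − (-1.0000000)) / (36.6300000 − (-13.9000000)) = -4.1000000 − (-113.5530000)/(50.5300000) = -1.8527607
p(-1.8527607) = -5.7490722
t_3 = -1.8527607 − (-5.7490722)·(-1.8527607 − (-4.1000000)) / (-5.7490722 − 36.6300000) = -1.8527607 − (-12.9195408)/(-42.3790722) = -2.1576174
p(-2.1576174) = -1.7764446
t_4 = -2.1576174 − (-1.7764446)·(-2.1576174 − (-1.8527607)) / (-1.7764446 − (-5.7490722)) = -2.1576174 − (0.5415609)/(3.9726276) = -2.2939405

-2.29394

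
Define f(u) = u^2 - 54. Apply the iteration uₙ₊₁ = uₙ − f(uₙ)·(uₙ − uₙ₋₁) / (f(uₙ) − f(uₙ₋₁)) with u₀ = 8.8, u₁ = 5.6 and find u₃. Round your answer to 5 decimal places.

7.37260

f(8.8) = 23.4400000, f(5.6) = -22.6400000
u₂ = 5.6000000 − (-22.6400000)·(5.6000000 − 8.8000000) / (-22.6400000 − 23.4400000) = 5.6000000 − (72.4480000)/(-46.0800000) = 7.1722222
f(7.1722222) = -2.5592284
u₃ = 7.1722222 − (-2.5592284)·(7.1722222 − 5.6000000) / (-2.5592284 − (-22.6400000)) = 7.1722222 − (-4.0236758)/(20.0807716) = 7.3725968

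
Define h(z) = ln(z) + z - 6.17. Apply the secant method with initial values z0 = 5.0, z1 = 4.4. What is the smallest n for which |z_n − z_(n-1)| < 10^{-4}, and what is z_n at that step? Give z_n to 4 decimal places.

n = 4, z_n = 4.6361

h(5.0) = 0.439438, h(4.4) = -0.288395
z2 = 4.400000 − (-0.288395)·(-0.600000)/(-0.727833) = 4.637743;  |Δ| = 0.237743
h(4.637743) = 0.001971
z3 = 4.637743 − 0.001971·(0.237743)/(0.290366) = 4.636129;  |Δ| = 0.001614
h(4.636129) = 0.000009
z4 = 4.636129 − 0.000009·(-0.001614)/(-0.001962) = 4.636122;  |Δ| = 0.000008
|z4 − z3| = 0.000008 < 10^{-4}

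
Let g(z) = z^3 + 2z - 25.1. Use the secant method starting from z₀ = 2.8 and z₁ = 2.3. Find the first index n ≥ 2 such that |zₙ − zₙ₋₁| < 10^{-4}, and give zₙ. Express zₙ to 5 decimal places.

n = 5, zₙ = 2.70071

g(2.8) = 2.4520000, g(2.3) = -8.3330000
z₂ = 2.3000000 − (-8.3330000)·(-0.5000000)/(-10.7850000) = 2.6863236;  |Δ| = 0.3863236
g(2.6863236) = -0.3419432
z₃ = 2.6863236 − (-0.3419432)·(0.3863236)/(7.9910568) = 2.7028547;  |Δ| = 0.0165311
g(2.7028547) = 0.0512070
z₄ = 2.7028547 − 0.0512070·(0.0165311)/(0.3931502) = 2.7007015;  |Δ| = 0.0021531
g(2.7007015) = -0.0002504
z₅ = 2.7007015 − (-0.0002504)·(-0.0021531)/(-0.0514574) = 2.7007120;  |Δ| = 0.0000105
|z₅ − z₄| = 0.0000105 < 10^{-4}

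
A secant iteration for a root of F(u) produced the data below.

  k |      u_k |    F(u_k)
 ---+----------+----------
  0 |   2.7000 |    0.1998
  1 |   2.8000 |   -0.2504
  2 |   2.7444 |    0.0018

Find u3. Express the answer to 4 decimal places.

2.7448

u3 = 2.7444 − 0.0018·(2.7444 − 2.8000) / (0.0018 − (-0.2504))
   = 2.7444 − (-0.000100)/(0.252200) = 2.744797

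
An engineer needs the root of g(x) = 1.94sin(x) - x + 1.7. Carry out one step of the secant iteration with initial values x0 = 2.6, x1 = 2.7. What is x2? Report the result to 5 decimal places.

g(2.6) = 0.1000727, g(2.7) = -0.1708830
x2 = 2.7000000 − (-0.1708830)·(2.7000000 − 2.6000000) / (-0.1708830 − 0.1000727) = 2.7000000 − (-0.0170883)/(-0.2709557) = 2.6369332

2.63693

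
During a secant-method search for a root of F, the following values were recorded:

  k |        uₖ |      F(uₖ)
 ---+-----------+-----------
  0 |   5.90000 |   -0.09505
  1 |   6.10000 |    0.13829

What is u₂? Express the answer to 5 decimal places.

u₂ = 6.10000 − 0.13829·(6.10000 − 5.90000) / (0.13829 − (-0.09505))
   = 6.10000 − (0.0276580)/(0.2333400) = 5.9814691

5.98147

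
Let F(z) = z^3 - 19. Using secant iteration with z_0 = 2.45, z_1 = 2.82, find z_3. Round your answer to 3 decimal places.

F(2.45) = -4.29387, F(2.82) = 3.42577
z_2 = 2.82000 − 3.42577·(2.82000 − 2.45000) / (3.42577 − (-4.29387)) = 2.82000 − (1.26753)/(7.71964) = 2.65580
F(2.65580) = -0.26783
z_3 = 2.65580 − (-0.26783)·(2.65580 − 2.82000) / (-0.26783 − 3.42577) = 2.65580 − (0.04398)/(-3.69360) = 2.66771

2.668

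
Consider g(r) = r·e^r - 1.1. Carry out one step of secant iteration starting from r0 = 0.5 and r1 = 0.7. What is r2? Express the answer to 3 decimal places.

0.594

g(0.5) = -0.27564, g(0.7) = 0.30963
r2 = 0.70000 − 0.30963·(0.70000 − 0.50000) / (0.30963 − (-0.27564)) = 0.70000 − (0.06193)/(0.58527) = 0.59419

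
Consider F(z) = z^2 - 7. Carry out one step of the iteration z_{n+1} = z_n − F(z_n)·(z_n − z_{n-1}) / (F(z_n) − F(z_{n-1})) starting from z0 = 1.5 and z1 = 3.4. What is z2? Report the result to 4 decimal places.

F(1.5) = -4.750000, F(3.4) = 4.560000
z2 = 3.400000 − 4.560000·(3.400000 − 1.500000) / (4.560000 − (-4.750000)) = 3.400000 − (8.664000)/(9.310000) = 2.469388

2.4694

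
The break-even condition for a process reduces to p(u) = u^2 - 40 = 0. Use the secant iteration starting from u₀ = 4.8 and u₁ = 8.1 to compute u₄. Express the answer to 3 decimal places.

6.325

p(4.8) = -16.96000, p(8.1) = 25.61000
u₂ = 8.10000 − 25.61000·(8.10000 − 4.80000) / (25.61000 − (-16.96000)) = 8.10000 − (84.51300)/(42.57000) = 6.11473
p(6.11473) = -2.61009
u₃ = 6.11473 − (-2.61009)·(6.11473 − 8.10000) / (-2.61009 − 25.61000) = 6.11473 − (5.18174)/(-28.22009) = 6.29835
p(6.29835) = -0.33082
u₄ = 6.29835 − (-0.33082)·(6.29835 − 6.11473) / (-0.33082 − (-2.61009)) = 6.29835 − (-0.06074)/(2.27928) = 6.32500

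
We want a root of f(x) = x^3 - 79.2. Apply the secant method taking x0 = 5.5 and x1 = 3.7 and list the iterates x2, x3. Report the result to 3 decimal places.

4.144, 4.318

f(5.5) = 87.17500, f(3.7) = -28.54700
x2 = 3.70000 − (-28.54700)·(3.70000 − 5.50000) / (-28.54700 − 87.17500) = 3.70000 − (51.38460)/(-115.72200) = 4.14403
f(4.14403) = -8.03439
x3 = 4.14403 − (-8.03439)·(4.14403 − 3.70000) / (-8.03439 − (-28.54700)) = 4.14403 − (-3.56755)/(20.51261) = 4.31795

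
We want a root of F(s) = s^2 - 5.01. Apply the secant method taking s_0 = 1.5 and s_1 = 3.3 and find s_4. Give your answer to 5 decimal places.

2.23953

F(1.5) = -2.7600000, F(3.3) = 5.8800000
s_2 = 3.3000000 − 5.8800000·(3.3000000 − 1.5000000) / (5.8800000 − (-2.7600000)) = 3.3000000 − (10.5840000)/(8.6400000) = 2.0750000
F(2.0750000) = -0.7043750
s_3 = 2.0750000 − (-0.7043750)·(2.0750000 − 3.3000000) / (-0.7043750 − 5.8800000) = 2.0750000 − (0.8628594)/(-6.5843750) = 2.2060465
F(2.2060465) = -0.1433588
s_4 = 2.2060465 − (-0.1433588)·(2.2060465 − 2.0750000) / (-0.1433588 − (-0.7043750)) = 2.2060465 − (-0.0187867)/(0.5610162) = 2.2395334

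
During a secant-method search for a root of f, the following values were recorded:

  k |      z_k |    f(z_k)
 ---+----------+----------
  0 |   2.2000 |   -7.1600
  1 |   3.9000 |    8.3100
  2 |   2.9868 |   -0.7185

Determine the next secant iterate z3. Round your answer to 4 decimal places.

3.0595

z3 = 2.9868 − (-0.7185)·(2.9868 − 3.9000) / (-0.7185 − 8.3100)
   = 2.9868 − (0.656134)/(-9.028500) = 3.059474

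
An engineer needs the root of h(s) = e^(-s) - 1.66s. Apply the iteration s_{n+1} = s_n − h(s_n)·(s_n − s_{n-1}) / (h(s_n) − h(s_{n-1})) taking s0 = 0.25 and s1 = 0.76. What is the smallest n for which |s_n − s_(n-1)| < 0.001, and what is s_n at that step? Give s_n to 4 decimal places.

h(0.25) = 0.363801, h(0.76) = -0.793934
s2 = 0.760000 − (-0.793934)·(0.510000)/(-1.157734) = 0.410260;  |Δ| = 0.349740
h(0.410260) = -0.017554
s3 = 0.410260 − (-0.017554)·(-0.349740)/(0.776380) = 0.402352;  |Δ| = 0.007907
h(0.402352) = 0.000840
s4 = 0.402352 − 0.000840·(-0.007907)/(0.018394) = 0.402714;  |Δ| = 0.000361
|s4 − s3| = 0.000361 < 0.001

n = 4, s_n = 0.4027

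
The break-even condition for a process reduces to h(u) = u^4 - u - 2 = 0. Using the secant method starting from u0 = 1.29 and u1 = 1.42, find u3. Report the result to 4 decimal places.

1.3528

h(1.29) = -0.520771, h(1.42) = 0.645869
u2 = 1.420000 − 0.645869·(1.420000 − 1.290000) / (0.645869 − (-0.520771)) = 1.420000 − (0.083963)/(1.166640) = 1.348030
h(1.348030) = -0.045868
u3 = 1.348030 − (-0.045868)·(1.348030 − 1.420000) / (-0.045868 − 0.645869) = 1.348030 − (0.003301)/(-0.691737) = 1.352802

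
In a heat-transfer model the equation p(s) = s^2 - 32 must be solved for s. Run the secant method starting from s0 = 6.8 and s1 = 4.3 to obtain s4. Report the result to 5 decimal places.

5.65661

p(6.8) = 14.2400000, p(4.3) = -13.5100000
s2 = 4.3000000 − (-13.5100000)·(4.3000000 − 6.8000000) / (-13.5100000 − 14.2400000) = 4.3000000 − (33.7750000)/(-27.7500000) = 5.5171171
p(5.5171171) = -1.5614187
s3 = 5.5171171 − (-1.5614187)·(5.5171171 − 4.3000000) / (-1.5614187 − (-13.5100000)) = 5.5171171 − (-1.9004294)/(11.9485813) = 5.6761678
p(5.6761678) = 0.2188804
s4 = 5.6761678 − 0.2188804·(5.6761678 − 5.5171171) / (0.2188804 − (-1.5614187)) = 5.6761678 − (0.0348131)/(1.7802991) = 5.6566131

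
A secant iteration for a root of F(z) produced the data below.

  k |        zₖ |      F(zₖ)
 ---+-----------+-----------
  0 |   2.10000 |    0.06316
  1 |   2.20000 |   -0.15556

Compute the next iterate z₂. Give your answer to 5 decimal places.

z₂ = 2.20000 − (-0.15556)·(2.20000 − 2.10000) / (-0.15556 − 0.06316)
   = 2.20000 − (-0.0155560)/(-0.2187200) = 2.1288771

2.12888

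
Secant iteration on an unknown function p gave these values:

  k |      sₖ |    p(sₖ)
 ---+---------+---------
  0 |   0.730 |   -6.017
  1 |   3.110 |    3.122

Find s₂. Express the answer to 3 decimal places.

2.297

s₂ = 3.110 − 3.122·(3.110 − 0.730) / (3.122 − (-6.017))
   = 3.110 − (7.43036)/(9.13900) = 2.29696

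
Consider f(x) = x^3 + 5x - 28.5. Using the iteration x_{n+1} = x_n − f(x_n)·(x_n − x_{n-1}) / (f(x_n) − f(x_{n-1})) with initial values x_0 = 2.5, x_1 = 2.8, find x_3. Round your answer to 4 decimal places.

f(2.5) = -0.375000, f(2.8) = 7.452000
x_2 = 2.800000 − 7.452000·(2.800000 − 2.500000) / (7.452000 − (-0.375000)) = 2.800000 − (2.235600)/(7.827000) = 2.514373
f(2.514373) = -0.032081
x_3 = 2.514373 − (-0.032081)·(2.514373 − 2.800000) / (-0.032081 − 7.452000) = 2.514373 − (0.009163)/(-7.484081) = 2.515598

2.5156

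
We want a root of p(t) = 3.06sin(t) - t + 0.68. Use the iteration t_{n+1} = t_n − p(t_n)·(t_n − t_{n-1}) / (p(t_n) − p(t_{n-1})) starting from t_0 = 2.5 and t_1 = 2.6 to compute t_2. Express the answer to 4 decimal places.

2.5032

p(2.5) = 0.011325, p(2.6) = -0.342566
t_2 = 2.600000 − (-0.342566)·(2.600000 − 2.500000) / (-0.342566 − 0.011325) = 2.600000 − (-0.034257)/(-0.353891) = 2.503200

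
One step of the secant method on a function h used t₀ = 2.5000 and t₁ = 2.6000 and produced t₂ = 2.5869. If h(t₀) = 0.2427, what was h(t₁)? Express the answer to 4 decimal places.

The secant line through (2.5000, 0.2427) and (2.6000, h(t₁)) crosses zero at t₂ = 2.5869.
So (2.5000, 0.2427), (2.6000, h(t₁)), (2.5869, 0) are collinear:
h(t₁) = 0.2427 · (2.6000 − 2.5869) / (2.5000 − 2.5869) = 0.2427 · (0.013100)/(-0.086900) = -0.036587

-0.0366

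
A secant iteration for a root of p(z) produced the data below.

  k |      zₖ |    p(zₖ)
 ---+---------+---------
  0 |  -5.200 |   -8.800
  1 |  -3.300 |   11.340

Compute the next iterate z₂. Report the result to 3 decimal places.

z₂ = -3.300 − 11.340·(-3.300 − (-5.200)) / (11.340 − (-8.800))
   = -3.300 − (21.54600)/(20.14000) = -4.36981

-4.370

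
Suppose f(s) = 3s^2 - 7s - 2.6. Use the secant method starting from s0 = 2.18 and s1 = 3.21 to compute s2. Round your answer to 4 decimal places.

f(2.18) = -3.602800, f(3.21) = 5.842300
s2 = 3.210000 − 5.842300·(3.210000 − 2.180000) / (5.842300 − (-3.602800)) = 3.210000 − (6.017569)/(9.445100) = 2.572890

2.5729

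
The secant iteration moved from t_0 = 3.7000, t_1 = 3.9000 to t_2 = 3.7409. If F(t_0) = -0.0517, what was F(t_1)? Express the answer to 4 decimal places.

0.2011

The secant line through (3.7000, -0.0517) and (3.9000, F(t_1)) crosses zero at t_2 = 3.7409.
So (3.7000, -0.0517), (3.9000, F(t_1)), (3.7409, 0) are collinear:
F(t_1) = -0.0517 · (3.9000 − 3.7409) / (3.7000 − 3.7409) = -0.0517 · (0.159100)/(-0.040900) = 0.201112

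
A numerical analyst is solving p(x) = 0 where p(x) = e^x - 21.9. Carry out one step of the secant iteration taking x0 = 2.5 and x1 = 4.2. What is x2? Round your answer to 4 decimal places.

p(2.5) = -9.717506, p(4.2) = 44.786331
x2 = 4.200000 − 44.786331·(4.200000 − 2.500000) / (44.786331 − (-9.717506)) = 4.200000 − (76.136763)/(54.503837) = 2.803094

2.8031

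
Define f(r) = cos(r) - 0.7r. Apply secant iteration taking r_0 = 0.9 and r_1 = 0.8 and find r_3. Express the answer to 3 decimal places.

0.894

f(0.9) = -0.00839, f(0.8) = 0.13671
r_2 = 0.80000 − 0.13671·(0.80000 − 0.90000) / (0.13671 − (-0.00839)) = 0.80000 − (-0.01367)/(0.14510) = 0.89422
f(0.89422) = 0.00018
r_3 = 0.89422 − 0.00018·(0.89422 − 0.80000) / (0.00018 − 0.13671) = 0.89422 − (0.00002)/(-0.13653) = 0.89434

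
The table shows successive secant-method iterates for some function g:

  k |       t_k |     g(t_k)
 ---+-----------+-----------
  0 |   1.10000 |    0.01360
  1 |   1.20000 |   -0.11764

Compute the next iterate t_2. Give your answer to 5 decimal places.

1.11036

t_2 = 1.20000 − (-0.11764)·(1.20000 − 1.10000) / (-0.11764 − 0.01360)
   = 1.20000 − (-0.0117640)/(-0.1312400) = 1.1103627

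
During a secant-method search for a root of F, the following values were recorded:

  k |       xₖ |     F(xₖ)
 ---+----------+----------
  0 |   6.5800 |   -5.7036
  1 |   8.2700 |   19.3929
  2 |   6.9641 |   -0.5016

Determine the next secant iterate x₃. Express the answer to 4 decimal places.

x₃ = 6.9641 − (-0.5016)·(6.9641 − 8.2700) / (-0.5016 − 19.3929)
   = 6.9641 − (0.655039)/(-19.894500) = 6.997026

6.9970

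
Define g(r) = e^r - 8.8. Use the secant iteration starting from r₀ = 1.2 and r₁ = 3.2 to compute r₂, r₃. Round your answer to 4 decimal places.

1.7167, 1.9696

g(1.2) = -5.479883, g(3.2) = 15.732530
r₂ = 3.200000 − 15.732530·(3.200000 − 1.200000) / (15.732530 − (-5.479883)) = 3.200000 − (31.465060)/(21.212413) = 1.716668
g(1.716668) = -3.234051
r₃ = 1.716668 − (-3.234051)·(1.716668 − 3.200000) / (-3.234051 − 15.732530) = 1.716668 − (4.797172)/(-18.966581) = 1.969595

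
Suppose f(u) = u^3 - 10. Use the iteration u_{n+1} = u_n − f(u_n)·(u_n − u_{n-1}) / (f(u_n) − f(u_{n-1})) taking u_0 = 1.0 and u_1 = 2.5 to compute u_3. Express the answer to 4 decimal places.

f(1.0) = -9.000000, f(2.5) = 5.625000
u_2 = 2.500000 − 5.625000·(2.500000 − 1.000000) / (5.625000 − (-9.000000)) = 2.500000 − (8.437500)/(14.625000) = 1.923077
f(1.923077) = -2.888029
u_3 = 1.923077 − (-2.888029)·(1.923077 − 2.500000) / (-2.888029 − 5.625000) = 1.923077 − (1.666171)/(-8.513029) = 2.118797

2.1188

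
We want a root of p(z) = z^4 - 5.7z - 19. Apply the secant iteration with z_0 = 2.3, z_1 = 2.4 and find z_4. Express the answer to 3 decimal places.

2.390

p(2.3) = -4.12590, p(2.4) = 0.49760
z_2 = 2.40000 − 0.49760·(2.40000 − 2.30000) / (0.49760 − (-4.12590)) = 2.40000 − (0.04976)/(4.62350) = 2.38924
p(2.38924) = -0.03218
z_3 = 2.38924 − (-0.03218)·(2.38924 − 2.40000) / (-0.03218 − 0.49760) = 2.38924 − (0.00035)/(-0.52978) = 2.38989
p(2.38989) = -0.00023
z_4 = 2.38989 − (-0.00023)·(2.38989 − 2.38924) / (-0.00023 − (-0.03218)) = 2.38989 − (0.00000)/(0.03195) = 2.38990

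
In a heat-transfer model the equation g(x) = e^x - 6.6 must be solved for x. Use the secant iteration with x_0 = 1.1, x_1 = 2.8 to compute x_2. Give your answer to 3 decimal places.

g(1.1) = -3.59583, g(2.8) = 9.84465
x_2 = 2.80000 − 9.84465·(2.80000 − 1.10000) / (9.84465 − (-3.59583)) = 2.80000 − (16.73590)/(13.44048) = 1.55481

1.555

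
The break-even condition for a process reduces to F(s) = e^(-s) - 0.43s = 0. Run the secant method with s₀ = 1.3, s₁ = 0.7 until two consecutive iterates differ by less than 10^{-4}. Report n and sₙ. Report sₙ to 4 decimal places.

n = 5, sₙ = 0.9235

F(1.3) = -0.286468, F(0.7) = 0.195585
s₂ = 0.700000 − 0.195585·(-0.600000)/(0.482054) = 0.943440;  |Δ| = 0.243440
F(0.943440) = -0.016393
s₃ = 0.943440 − (-0.016393)·(0.243440)/(-0.211978) = 0.924614;  |Δ| = 0.018826
F(0.924614) = -0.000900
s₄ = 0.924614 − (-0.000900)·(-0.018826)/(0.015493) = 0.923521;  |Δ| = 0.001093
F(0.923521) = 0.000004
s₅ = 0.923521 − 0.000004·(-0.001093)/(0.000904) = 0.923526;  |Δ| = 0.000005
|s₅ − s₄| = 0.000005 < 10^{-4}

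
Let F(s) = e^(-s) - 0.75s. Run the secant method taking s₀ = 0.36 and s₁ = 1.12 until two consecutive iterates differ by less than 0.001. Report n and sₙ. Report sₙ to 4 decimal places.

F(0.36) = 0.427676, F(1.12) = -0.513720
s₂ = 1.120000 − (-0.513720)·(0.760000)/(-0.941397) = 0.705268;  |Δ| = 0.414732
F(0.705268) = -0.034975
s₃ = 0.705268 − (-0.034975)·(-0.414732)/(0.478745) = 0.674970;  |Δ| = 0.030298
F(0.674970) = 0.002945
s₄ = 0.674970 − 0.002945·(-0.030298)/(0.037919) = 0.677322;  |Δ| = 0.002353
F(0.677322) = -0.000017
s₅ = 0.677322 − (-0.000017)·(0.002353)/(-0.002961) = 0.677309;  |Δ| = 0.000013
|s₅ − s₄| = 0.000013 < 0.001

n = 5, sₙ = 0.6773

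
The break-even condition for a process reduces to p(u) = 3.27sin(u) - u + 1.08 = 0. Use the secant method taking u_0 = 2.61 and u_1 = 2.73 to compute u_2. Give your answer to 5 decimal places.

p(2.61) = 0.1275854, p(2.73) = -0.3417728
u_2 = 2.7300000 − (-0.3417728)·(2.7300000 − 2.6100000) / (-0.3417728 − 0.1275854) = 2.7300000 − (-0.0410127)/(-0.4693582) = 2.6426195

2.64262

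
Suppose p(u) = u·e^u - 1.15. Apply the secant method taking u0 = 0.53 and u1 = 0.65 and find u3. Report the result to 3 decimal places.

p(0.53) = -0.24957, p(0.65) = 0.09510
u2 = 0.65000 − 0.09510·(0.65000 − 0.53000) / (0.09510 − (-0.24957)) = 0.65000 − (0.01141)/(0.34467) = 0.61689
p(0.61689) = -0.00681
u3 = 0.61689 − (-0.00681)·(0.61689 − 0.65000) / (-0.00681 − 0.09510) = 0.61689 − (0.00023)/(-0.10191) = 0.61910

0.619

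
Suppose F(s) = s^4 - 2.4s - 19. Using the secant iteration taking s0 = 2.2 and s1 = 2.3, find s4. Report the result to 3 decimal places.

2.221

F(2.2) = -0.85440, F(2.3) = 3.46410
s2 = 2.30000 − 3.46410·(2.30000 − 2.20000) / (3.46410 − (-0.85440)) = 2.30000 − (0.34641)/(4.31850) = 2.21978
F(2.21978) = -0.04778
s3 = 2.21978 − (-0.04778)·(2.21978 − 2.30000) / (-0.04778 − 3.46410) = 2.21978 − (0.00383)/(-3.51188) = 2.22088
F(2.22088) = -0.00262
s4 = 2.22088 − (-0.00262)·(2.22088 − 2.21978) / (-0.00262 − (-0.04778)) = 2.22088 − (0.00000)/(0.04516) = 2.22094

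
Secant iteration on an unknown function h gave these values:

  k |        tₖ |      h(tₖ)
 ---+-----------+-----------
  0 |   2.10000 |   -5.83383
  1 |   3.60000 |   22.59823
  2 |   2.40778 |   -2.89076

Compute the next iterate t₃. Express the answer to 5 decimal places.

2.54299

t₃ = 2.40778 − (-2.89076)·(2.40778 − 3.60000) / (-2.89076 − 22.59823)
   = 2.40778 − (3.4464219)/(-25.4889900) = 2.5429922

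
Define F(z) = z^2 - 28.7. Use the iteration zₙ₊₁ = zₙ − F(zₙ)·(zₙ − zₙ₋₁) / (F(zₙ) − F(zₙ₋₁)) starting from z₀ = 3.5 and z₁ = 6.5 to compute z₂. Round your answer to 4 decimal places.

5.1450

F(3.5) = -16.450000, F(6.5) = 13.550000
z₂ = 6.500000 − 13.550000·(6.500000 − 3.500000) / (13.550000 − (-16.450000)) = 6.500000 − (40.650000)/(30.000000) = 5.145000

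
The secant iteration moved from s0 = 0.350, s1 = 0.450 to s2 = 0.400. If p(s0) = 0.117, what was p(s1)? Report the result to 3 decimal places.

-0.117

The secant line through (0.350, 0.117) and (0.450, p(s1)) crosses zero at s2 = 0.400.
So (0.350, 0.117), (0.450, p(s1)), (0.400, 0) are collinear:
p(s1) = 0.117 · (0.450 − 0.400) / (0.350 − 0.400) = 0.117 · (0.05000)/(-0.05000) = -0.11700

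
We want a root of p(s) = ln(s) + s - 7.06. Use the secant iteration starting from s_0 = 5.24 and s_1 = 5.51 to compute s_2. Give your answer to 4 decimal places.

5.3780

p(5.24) = -0.163679, p(5.51) = 0.156565
s_2 = 5.510000 − 0.156565·(5.510000 − 5.240000) / (0.156565 − (-0.163679)) = 5.510000 − (0.042272)/(0.320243) = 5.377999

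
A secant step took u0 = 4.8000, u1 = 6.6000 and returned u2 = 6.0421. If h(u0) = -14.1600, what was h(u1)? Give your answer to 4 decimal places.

The secant line through (4.8000, -14.1600) and (6.6000, h(u1)) crosses zero at u2 = 6.0421.
So (4.8000, -14.1600), (6.6000, h(u1)), (6.0421, 0) are collinear:
h(u1) = -14.1600 · (6.6000 − 6.0421) / (4.8000 − 6.0421) = -14.1600 · (0.557900)/(-1.242100) = 6.360087

6.3601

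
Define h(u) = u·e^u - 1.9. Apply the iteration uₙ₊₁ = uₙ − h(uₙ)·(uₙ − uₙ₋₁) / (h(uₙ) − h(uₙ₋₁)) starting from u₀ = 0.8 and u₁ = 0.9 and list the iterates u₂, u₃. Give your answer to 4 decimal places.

0.8276, 0.8291

h(0.8) = -0.119567, h(0.9) = 0.313643
u₂ = 0.900000 − 0.313643·(0.900000 − 0.800000) / (0.313643 − (-0.119567)) = 0.900000 − (0.031364)/(0.433210) = 0.827600
h(0.827600) = -0.006598
u₃ = 0.827600 − (-0.006598)·(0.827600 − 0.900000) / (-0.006598 − 0.313643) = 0.827600 − (0.000478)/(-0.320241) = 0.829092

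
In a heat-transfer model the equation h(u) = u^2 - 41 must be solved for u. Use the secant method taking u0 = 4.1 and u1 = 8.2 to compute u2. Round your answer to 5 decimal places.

h(4.1) = -24.1900000, h(8.2) = 26.2400000
u2 = 8.2000000 − 26.2400000·(8.2000000 − 4.1000000) / (26.2400000 − (-24.1900000)) = 8.2000000 − (107.5840000)/(50.4300000) = 6.0666667

6.06667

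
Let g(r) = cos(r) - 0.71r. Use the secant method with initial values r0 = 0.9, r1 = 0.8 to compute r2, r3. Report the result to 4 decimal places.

0.8881, 0.8883

g(0.9) = -0.017390, g(0.8) = 0.128707
r2 = 0.800000 − 0.128707·(0.800000 − 0.900000) / (0.128707 − (-0.017390)) = 0.800000 − (-0.012871)/(0.146097) = 0.888097
g(0.888097) = 0.000341
r3 = 0.888097 − 0.000341·(0.888097 − 0.800000) / (0.000341 − 0.128707) = 0.888097 − (0.000030)/(-0.128366) = 0.888331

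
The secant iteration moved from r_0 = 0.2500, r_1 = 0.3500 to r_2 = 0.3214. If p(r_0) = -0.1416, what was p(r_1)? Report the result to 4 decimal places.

0.0567

The secant line through (0.2500, -0.1416) and (0.3500, p(r_1)) crosses zero at r_2 = 0.3214.
So (0.2500, -0.1416), (0.3500, p(r_1)), (0.3214, 0) are collinear:
p(r_1) = -0.1416 · (0.3500 − 0.3214) / (0.2500 − 0.3214) = -0.1416 · (0.028600)/(-0.071400) = 0.056719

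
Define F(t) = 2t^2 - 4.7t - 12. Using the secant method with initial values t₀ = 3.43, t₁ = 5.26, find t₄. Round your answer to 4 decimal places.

3.8921

F(3.43) = -4.591200, F(5.26) = 18.613200
t₂ = 5.260000 − 18.613200·(5.260000 − 3.430000) / (18.613200 − (-4.591200)) = 5.260000 − (34.062156)/(23.204400) = 3.792082
F(3.792082) = -1.063013
t₃ = 3.792082 − (-1.063013)·(3.792082 − 5.260000) / (-1.063013 − 18.613200) = 3.792082 − (1.560417)/(-19.676213) = 3.871387
F(3.871387) = -0.220247
t₄ = 3.871387 − (-0.220247)·(3.871387 − 3.792082) / (-0.220247 − (-1.063013)) = 3.871387 − (-0.017467)/(0.842766) = 3.892112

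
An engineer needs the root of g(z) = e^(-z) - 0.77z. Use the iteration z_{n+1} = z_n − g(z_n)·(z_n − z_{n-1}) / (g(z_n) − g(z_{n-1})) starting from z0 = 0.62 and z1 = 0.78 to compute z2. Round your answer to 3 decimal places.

0.668

g(0.62) = 0.06054, g(0.78) = -0.14219
z2 = 0.78000 − (-0.14219)·(0.78000 − 0.62000) / (-0.14219 − 0.06054) = 0.78000 − (-0.02275)/(-0.20274) = 0.66778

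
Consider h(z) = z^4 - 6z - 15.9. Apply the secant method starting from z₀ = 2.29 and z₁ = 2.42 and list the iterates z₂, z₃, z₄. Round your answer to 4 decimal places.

2.3362, 2.3389, 2.3391

h(2.29) = -2.139415, h(2.42) = 3.877421
z₂ = 2.420000 − 3.877421·(2.420000 − 2.290000) / (3.877421 − (-2.139415)) = 2.420000 − (0.504065)/(6.016836) = 2.336224
h(2.336224) = -0.128194
z₃ = 2.336224 − (-0.128194)·(2.336224 − 2.420000) / (-0.128194 − 3.877421) = 2.336224 − (0.010740)/(-4.005615) = 2.338905
h(2.338905) = -0.007297
z₄ = 2.338905 − (-0.007297)·(2.338905 − 2.336224) / (-0.007297 − (-0.128194)) = 2.338905 − (-0.000020)/(0.120896) = 2.339067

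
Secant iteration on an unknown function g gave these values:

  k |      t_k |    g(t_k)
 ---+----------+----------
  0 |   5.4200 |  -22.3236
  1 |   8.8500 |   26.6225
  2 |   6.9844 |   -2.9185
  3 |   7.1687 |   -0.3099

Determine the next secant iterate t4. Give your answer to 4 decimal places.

t4 = 7.1687 − (-0.3099)·(7.1687 − 6.9844) / (-0.3099 − (-2.9185))
   = 7.1687 − (-0.057115)/(2.608600) = 7.190595

7.1906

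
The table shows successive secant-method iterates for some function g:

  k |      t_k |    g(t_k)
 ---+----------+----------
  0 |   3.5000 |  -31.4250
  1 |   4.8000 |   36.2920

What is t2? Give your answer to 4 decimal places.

t2 = 4.8000 − 36.2920·(4.8000 − 3.5000) / (36.2920 − (-31.4250))
   = 4.8000 − (47.179600)/(67.717000) = 4.103283

4.1033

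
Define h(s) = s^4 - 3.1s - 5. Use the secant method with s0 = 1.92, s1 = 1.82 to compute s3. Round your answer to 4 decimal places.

h(1.92) = 2.637545, h(1.82) = 0.329994
s2 = 1.820000 − 0.329994·(1.820000 − 1.920000) / (0.329994 − 2.637545) = 1.820000 − (-0.032999)/(-2.307551) = 1.805699
h(1.805699) = 0.033520
s3 = 1.805699 − 0.033520·(1.805699 − 1.820000) / (0.033520 − 0.329994) = 1.805699 − (-0.000479)/(-0.296474) = 1.804083

1.8041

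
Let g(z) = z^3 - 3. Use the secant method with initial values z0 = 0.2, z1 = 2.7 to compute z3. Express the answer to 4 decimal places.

g(0.2) = -2.992000, g(2.7) = 16.683000
z2 = 2.700000 − 16.683000·(2.700000 − 0.200000) / (16.683000 − (-2.992000)) = 2.700000 − (41.707500)/(19.675000) = 0.580178
g(0.580178) = -2.804708
z3 = 0.580178 − (-2.804708)·(0.580178 − 2.700000) / (-2.804708 − 16.683000) = 0.580178 − (5.945483)/(-19.487708) = 0.885267

0.8853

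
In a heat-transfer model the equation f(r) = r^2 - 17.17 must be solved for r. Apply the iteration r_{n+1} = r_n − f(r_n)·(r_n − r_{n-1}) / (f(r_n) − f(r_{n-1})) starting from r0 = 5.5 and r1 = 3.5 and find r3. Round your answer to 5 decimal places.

4.15194

f(5.5) = 13.0800000, f(3.5) = -4.9200000
r2 = 3.5000000 − (-4.9200000)·(3.5000000 − 5.5000000) / (-4.9200000 − 13.0800000) = 3.5000000 − (9.8400000)/(-18.0000000) = 4.0466667
f(4.0466667) = -0.7944889
r3 = 4.0466667 − (-0.7944889)·(4.0466667 − 3.5000000) / (-0.7944889 − (-4.9200000)) = 4.0466667 − (-0.4343206)/(4.1255111) = 4.1519435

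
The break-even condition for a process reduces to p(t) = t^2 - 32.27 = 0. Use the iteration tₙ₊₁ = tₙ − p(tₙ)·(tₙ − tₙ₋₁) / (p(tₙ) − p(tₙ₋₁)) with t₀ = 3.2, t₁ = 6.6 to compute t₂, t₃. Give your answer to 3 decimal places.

p(3.2) = -22.03000, p(6.6) = 11.29000
t₂ = 6.60000 − 11.29000·(6.60000 − 3.20000) / (11.29000 − (-22.03000)) = 6.60000 − (38.38600)/(33.32000) = 5.44796
p(5.44796) = -2.58974
t₃ = 5.44796 − (-2.58974)·(5.44796 − 6.60000) / (-2.58974 − 11.29000) = 5.44796 − (2.98349)/(-13.87974) = 5.66291

5.448, 5.663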